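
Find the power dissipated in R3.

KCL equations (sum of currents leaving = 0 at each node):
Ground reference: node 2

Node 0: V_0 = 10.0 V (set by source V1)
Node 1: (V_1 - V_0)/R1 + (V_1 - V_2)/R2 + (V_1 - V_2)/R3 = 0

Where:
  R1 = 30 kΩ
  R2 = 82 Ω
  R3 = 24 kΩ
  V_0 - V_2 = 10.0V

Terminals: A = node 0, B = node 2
Nodal analysis, taking node 2 as the 0 V reference.
Source V1 fixes V_0 = 10 V.
KCL at each unknown node (sum of currents leaving = 0; resistances in Ω):
  Node 1: (V_1 - 10)/30000 + (V_1 - 0)/82 + (V_1 - 0)/24000 = 0
Collecting terms: 0.01227 × V_1 = 0.0003333  =>  V_1 = 0.02717 V
I_R3 = (V_1 - V_2)/R3 = (0.02717 - 0)/24000 = 0.000001132 A
P_R3 = I_R3² × R3 = (0.000001132)² × 24000 = 0.00000003075 W

Final answer: 3.075e-08 W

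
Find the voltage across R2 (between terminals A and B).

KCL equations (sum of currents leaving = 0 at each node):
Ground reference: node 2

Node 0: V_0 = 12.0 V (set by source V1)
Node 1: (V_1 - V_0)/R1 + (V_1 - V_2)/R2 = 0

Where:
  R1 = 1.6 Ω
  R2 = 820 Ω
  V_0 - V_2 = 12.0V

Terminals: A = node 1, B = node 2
R1 and R2 are in series across V1 (node 0 → node 1 → node 2), and the output A–B is taken across R2, so this is a voltage divider.
Series current: I = V1/(R1 + R2) = 12/(1.6 + 820) = 12/821.6 = 0.01461 A
V_R2 = I × R2 = V1 × R2/(R1 + R2) = 12 × 820/821.6 = 11.98 V

Final answer: 11.98 V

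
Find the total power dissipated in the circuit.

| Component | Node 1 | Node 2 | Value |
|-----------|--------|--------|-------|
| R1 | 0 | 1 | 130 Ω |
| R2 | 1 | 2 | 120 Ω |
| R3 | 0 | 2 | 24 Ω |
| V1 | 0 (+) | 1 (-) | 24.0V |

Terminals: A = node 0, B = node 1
Nodal analysis, taking node 1 as the 0 V reference.
Source V1 fixes V_0 = 24 V.
KCL at each unknown node (sum of currents leaving = 0; resistances in Ω):
  Node 2: (V_2 - 0)/120 + (V_2 - 24)/24 = 0
Collecting terms: 0.05 × V_2 = 1  =>  V_2 = 20 V
Power in each resistor, P = (ΔV)²/R:
  P_R1 = (24 - 0)²/130 = 4.431 W
  P_R2 = (0 - 20)²/120 = 3.333 W
  P_R3 = (24 - 20)²/24 = 0.6667 W
P_total = P_R1 + P_R2 + P_R3 = 8.431 W

Final answer: 8.431 W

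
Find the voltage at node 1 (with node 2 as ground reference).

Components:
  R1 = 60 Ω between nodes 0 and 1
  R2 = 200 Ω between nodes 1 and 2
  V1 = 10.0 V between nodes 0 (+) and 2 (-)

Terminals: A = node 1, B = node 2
Nodal analysis, taking node 2 as the 0 V reference.
Source V1 fixes V_0 = 10 V.
KCL at each unknown node (sum of currents leaving = 0; resistances in Ω):
  Node 1: (V_1 - 10)/60 + (V_1 - 0)/200 = 0
Collecting terms: 0.02167 × V_1 = 0.1667  =>  V_1 = 7.692 V
The requested potential is V_1 = 7.692 V.

Final answer: V_1 = 7.692 V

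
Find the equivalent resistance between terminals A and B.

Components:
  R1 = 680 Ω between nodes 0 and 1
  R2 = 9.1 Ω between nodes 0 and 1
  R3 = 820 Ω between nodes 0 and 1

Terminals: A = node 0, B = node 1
Reduce the network between node 0 (A) and node 1 (B) by series/parallel combination:
  Rp1 = R1 ‖ R2 ‖ R3 (parallel, all between nodes 0 and 1) = 1/(1/680 + 1/9.1 + 1/820) = 8.883 Ω
R_eq = 8.883 Ω

Final answer: 8.883 Ω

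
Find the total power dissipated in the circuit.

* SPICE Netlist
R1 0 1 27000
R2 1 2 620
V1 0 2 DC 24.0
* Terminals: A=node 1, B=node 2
Nodal analysis, taking node 2 as the 0 V reference.
Source V1 fixes V_0 = 24 V.
KCL at each unknown node (sum of currents leaving = 0; resistances in Ω):
  Node 1: (V_1 - 24)/27000 + (V_1 - 0)/620 = 0
Collecting terms: 0.00165 × V_1 = 0.0008889  =>  V_1 = 0.5387 V
Power in each resistor, P = (ΔV)²/R:
  P_R1 = (24 - 0.5387)²/27000 = 0.02039 W
  P_R2 = (0.5387 - 0)²/620 = 0.0004681 W
P_total = P_R1 + P_R2 = 0.02085 W

Final answer: 0.02085 W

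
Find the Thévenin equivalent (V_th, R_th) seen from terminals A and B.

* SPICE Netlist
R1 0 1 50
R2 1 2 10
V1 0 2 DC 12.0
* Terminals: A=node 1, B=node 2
Step 1 — V_th is the open-circuit voltage V_A - V_B (nothing connected across the terminals).
Nodal analysis, taking node 2 as the 0 V reference.
Source V1 fixes V_0 = 12 V.
KCL at each unknown node (sum of currents leaving = 0; resistances in Ω):
  Node 1: (V_1 - 12)/50 + (V_1 - 0)/10 = 0
Collecting terms: 0.12 × V_1 = 0.24  =>  V_1 = 2 V
V_th = V_1 - V_2 = 2 - 0 = 2 V
Step 2 — R_th: zero the source — replace V1 by a short circuit (node 2 merges into node 0) — and find the resistance seen between A (node 1) and B (node 0).
Reduce the network between node 1 (A) and node 0 (B) by series/parallel combination:
  Rp1 = R1 ‖ R2 (parallel, both between nodes 0 and 1) = 1/(1/50 + 1/10) = 8.333 Ω
R_th = 8.333 Ω

Final answer: V_th = 2 V, R_th = 8.333 Ω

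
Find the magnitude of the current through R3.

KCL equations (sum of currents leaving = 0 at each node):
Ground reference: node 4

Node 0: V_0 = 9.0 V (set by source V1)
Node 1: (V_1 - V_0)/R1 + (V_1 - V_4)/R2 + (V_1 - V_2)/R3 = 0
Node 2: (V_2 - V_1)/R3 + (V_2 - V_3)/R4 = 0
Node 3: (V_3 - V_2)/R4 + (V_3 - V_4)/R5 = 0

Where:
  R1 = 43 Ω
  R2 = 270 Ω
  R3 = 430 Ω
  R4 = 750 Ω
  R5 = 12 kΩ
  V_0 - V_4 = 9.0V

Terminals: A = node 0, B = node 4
Nodal analysis, taking node 4 as the 0 V reference.
Source V1 fixes V_0 = 9 V.
KCL at each unknown node (sum of currents leaving = 0; resistances in Ω):
  Node 1: (V_1 - 9)/43 + (V_1 - 0)/270 + (V_1 - V_2)/430 = 0
  Node 2: (V_2 - V_1)/430 + (V_2 - V_3)/750 = 0
  Node 3: (V_3 - V_2)/750 + (V_3 - 0)/12000 = 0
Collecting terms (coefficients in siemens):
  0.02929·V_1 - 0.002326·V_2 = 0.2093
  0.003659·V_2 - 0.002326·V_1 - 0.001333·V_3 = 0
  0.001417·V_3 - 0.001333·V_2 = 0
Solving these 3 simultaneous equations (Gaussian elimination) gives:
  V_1 = 7.742 V, V_2 = 7.489 V, V_3 = 7.049 V
I_R3 = (V_1 - V_2)/R3 = (7.742 - 7.489)/430 = 0.0005874 A
|I_R3| = 0.0005874 A

Final answer: |I_R3| = 0.0005874 A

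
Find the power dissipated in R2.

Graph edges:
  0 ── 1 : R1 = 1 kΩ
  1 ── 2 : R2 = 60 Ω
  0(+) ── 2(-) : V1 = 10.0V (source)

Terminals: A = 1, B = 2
Nodal analysis, taking node 2 as the 0 V reference.
Source V1 fixes V_0 = 10 V.
KCL at each unknown node (sum of currents leaving = 0; resistances in Ω):
  Node 1: (V_1 - 10)/1000 + (V_1 - 0)/60 = 0
Collecting terms: 0.01767 × V_1 = 0.01  =>  V_1 = 0.566 V
I_R2 = (V_1 - V_2)/R2 = (0.566 - 0)/60 = 0.009434 A
P_R2 = I_R2² × R2 = (0.009434)² × 60 = 0.00534 W

Final answer: 0.00534 W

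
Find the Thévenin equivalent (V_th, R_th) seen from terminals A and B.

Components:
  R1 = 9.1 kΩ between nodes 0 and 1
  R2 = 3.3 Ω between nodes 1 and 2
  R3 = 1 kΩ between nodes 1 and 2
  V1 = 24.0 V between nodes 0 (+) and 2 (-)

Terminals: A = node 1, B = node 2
Step 1 — V_th is the open-circuit voltage V_A - V_B (nothing connected across the terminals).
Nodal analysis, taking node 2 as the 0 V reference.
Source V1 fixes V_0 = 24 V.
KCL at each unknown node (sum of currents leaving = 0; resistances in Ω):
  Node 1: (V_1 - 24)/9100 + (V_1 - 0)/3.3 + (V_1 - 0)/1000 = 0
Collecting terms: 0.3041 × V_1 = 0.002637  =>  V_1 = 0.008672 V
V_th = V_1 - V_2 = 0.008672 - 0 = 0.008672 V
Step 2 — R_th: zero the source — replace V1 by a short circuit (node 2 merges into node 0) — and find the resistance seen between A (node 1) and B (node 0).
Reduce the network between node 1 (A) and node 0 (B) by series/parallel combination:
  Rp1 = R1 ‖ R2 ‖ R3 (parallel, all between nodes 0 and 1) = 1/(1/9100 + 1/3.3 + 1/1000) = 3.288 Ω
R_th = 3.288 Ω

Final answer: V_th = 0.008672 V, R_th = 3.288 Ω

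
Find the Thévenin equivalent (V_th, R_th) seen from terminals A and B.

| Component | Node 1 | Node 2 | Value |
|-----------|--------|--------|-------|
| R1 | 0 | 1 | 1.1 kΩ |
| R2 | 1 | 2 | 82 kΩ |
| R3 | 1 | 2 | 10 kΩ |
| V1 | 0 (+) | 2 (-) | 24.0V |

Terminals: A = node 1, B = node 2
Step 1 — V_th is the open-circuit voltage V_A - V_B (nothing connected across the terminals).
Nodal analysis, taking node 2 as the 0 V reference.
Source V1 fixes V_0 = 24 V.
KCL at each unknown node (sum of currents leaving = 0; resistances in Ω):
  Node 1: (V_1 - 24)/1100 + (V_1 - 0)/82000 + (V_1 - 0)/10000 = 0
Collecting terms: 0.001021 × V_1 = 0.02182  =>  V_1 = 21.36 V
V_th = V_1 - V_2 = 21.36 - 0 = 21.36 V
Step 2 — R_th: zero the source — replace V1 by a short circuit (node 2 merges into node 0) — and find the resistance seen between A (node 1) and B (node 0).
Reduce the network between node 1 (A) and node 0 (B) by series/parallel combination:
  Rp1 = R1 ‖ R2 ‖ R3 (parallel, all between nodes 0 and 1) = 1/(1/1100 + 1/82000 + 1/10000) = 979.2 Ω
R_th = 979.2 Ω

Final answer: V_th = 21.36 V, R_th = 979.2 Ω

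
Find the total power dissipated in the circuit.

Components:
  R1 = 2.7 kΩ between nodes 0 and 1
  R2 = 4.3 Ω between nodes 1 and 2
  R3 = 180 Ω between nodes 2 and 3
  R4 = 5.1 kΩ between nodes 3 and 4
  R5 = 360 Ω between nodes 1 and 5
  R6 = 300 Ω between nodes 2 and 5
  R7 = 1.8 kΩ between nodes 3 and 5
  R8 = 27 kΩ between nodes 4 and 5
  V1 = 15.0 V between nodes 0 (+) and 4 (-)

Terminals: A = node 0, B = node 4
Nodal analysis, taking node 4 as the 0 V reference.
Source V1 fixes V_0 = 15 V.
KCL at each unknown node (sum of currents leaving = 0; resistances in Ω):
  Node 1: (V_1 - 15)/2700 + (V_1 - V_2)/4.3 + (V_1 - V_5)/360 = 0
  Node 2: (V_2 - V_1)/4.3 + (V_2 - V_3)/180 + (V_2 - V_5)/300 = 0
  Node 3: (V_3 - V_2)/180 + (V_3 - 0)/5100 + (V_3 - V_5)/1800 = 0
  Node 5: (V_5 - V_1)/360 + (V_5 - V_2)/300 + (V_5 - V_3)/1800 + (V_5 - 0)/27000 = 0
Collecting terms (coefficients in siemens):
  0.2357·V_1 - 0.2326·V_2 - 0.002778·V_5 = 0.005556
  0.2414·V_2 - 0.2326·V_1 - 0.005556·V_3 - 0.003333·V_5 = 0
  0.006307·V_3 - 0.005556·V_2 - 0.0005556·V_5 = 0
  0.006704·V_5 - 0.002778·V_1 - 0.003333·V_2 - 0.0005556·V_3 = 0
Solving these 4 simultaneous equations (Gaussian elimination) gives:
  V_1 = 9.309 V, V_2 = 9.301 V, V_3 = 9.006 V, V_5 = 9.229 V
Power in each resistor, P = (ΔV)²/R:
  P_R1 = (15 - 9.309)²/2700 = 0.01199 W
  P_R2 = (9.309 - 9.301)²/4.3 = 0.00001526 W
  P_R3 = (9.301 - 9.006)²/180 = 0.0004853 W
  P_R4 = (9.006 - 0)²/5100 = 0.0159 W
  P_R5 = (9.309 - 9.229)²/360 = 0.00001806 W
  P_R6 = (9.301 - 9.229)²/300 = 0.00001753 W
  P_R7 = (9.006 - 9.229)²/1800 = 0.00002763 W
  P_R8 = (0 - 9.229)²/27000 = 0.003154 W
P_total = P_R1 + P_R2 + P_R3 + P_R4 + P_R5 + P_R6 + P_R7 + P_R8 = 0.03161 W

Final answer: 0.03161 W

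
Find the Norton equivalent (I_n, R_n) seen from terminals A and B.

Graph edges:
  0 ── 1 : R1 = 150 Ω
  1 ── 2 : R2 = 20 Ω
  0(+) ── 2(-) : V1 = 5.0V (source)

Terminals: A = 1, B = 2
Find the Thévenin equivalent first; then I_n = V_th/R_th and R_n = R_th.
Step 1 — V_th is the open-circuit voltage V_A - V_B (nothing connected across the terminals).
Nodal analysis, taking node 2 as the 0 V reference.
Source V1 fixes V_0 = 5 V.
KCL at each unknown node (sum of currents leaving = 0; resistances in Ω):
  Node 1: (V_1 - 5)/150 + (V_1 - 0)/20 = 0
Collecting terms: 0.05667 × V_1 = 0.03333  =>  V_1 = 0.5882 V
V_th = V_1 - V_2 = 0.5882 - 0 = 0.5882 V
Step 2 — R_th: zero the source — replace V1 by a short circuit (node 2 merges into node 0) — and find the resistance seen between A (node 1) and B (node 0).
Reduce the network between node 1 (A) and node 0 (B) by series/parallel combination:
  Rp1 = R1 ‖ R2 (parallel, both between nodes 0 and 1) = 1/(1/150 + 1/20) = 17.65 Ω
R_th = 17.65 Ω
I_n = V_th/R_th = 0.5882/17.65 = 0.03333 A, and R_n = R_th = 17.65 Ω

Final answer: I_n = 0.03333 A, R_n = 17.65 Ω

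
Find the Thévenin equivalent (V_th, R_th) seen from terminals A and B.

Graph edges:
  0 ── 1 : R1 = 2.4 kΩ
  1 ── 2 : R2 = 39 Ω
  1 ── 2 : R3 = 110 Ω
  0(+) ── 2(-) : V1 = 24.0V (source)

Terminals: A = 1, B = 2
Step 1 — V_th is the open-circuit voltage V_A - V_B (nothing connected across the terminals).
Nodal analysis, taking node 2 as the 0 V reference.
Source V1 fixes V_0 = 24 V.
KCL at each unknown node (sum of currents leaving = 0; resistances in Ω):
  Node 1: (V_1 - 24)/2400 + (V_1 - 0)/39 + (V_1 - 0)/110 = 0
Collecting terms: 0.03515 × V_1 = 0.01  =>  V_1 = 0.2845 V
V_th = V_1 - V_2 = 0.2845 - 0 = 0.2845 V
Step 2 — R_th: zero the source — replace V1 by a short circuit (node 2 merges into node 0) — and find the resistance seen between A (node 1) and B (node 0).
Reduce the network between node 1 (A) and node 0 (B) by series/parallel combination:
  Rp1 = R1 ‖ R2 ‖ R3 (parallel, all between nodes 0 and 1) = 1/(1/2400 + 1/39 + 1/110) = 28.45 Ω
R_th = 28.45 Ω

Final answer: V_th = 0.2845 V, R_th = 28.45 Ω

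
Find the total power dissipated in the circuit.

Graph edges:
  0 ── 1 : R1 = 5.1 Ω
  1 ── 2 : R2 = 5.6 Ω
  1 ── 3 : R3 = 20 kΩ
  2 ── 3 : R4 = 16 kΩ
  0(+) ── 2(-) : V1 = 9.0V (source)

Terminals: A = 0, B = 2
Nodal analysis, taking node 2 as the 0 V reference.
Source V1 fixes V_0 = 9 V.
KCL at each unknown node (sum of currents leaving = 0; resistances in Ω):
  Node 1: (V_1 - 9)/5.1 + (V_1 - 0)/5.6 + (V_1 - V_3)/20000 = 0
  Node 3: (V_3 - V_1)/20000 + (V_3 - 0)/16000 = 0
Collecting terms (coefficients in siemens):
  0.3747·V_1 - 0.00005·V_3 = 1.765
  0.0001125·V_3 - 0.00005·V_1 = 0
Determinant D = (0.3747)(0.0001125) - (-0.00005)(-0.00005) = 0.00004215
V_1 = [(1.765)(0.0001125) - (-0.00005)(0)]/D = 4.71 V
V_3 = [(0.3747)(0) - (1.765)(-0.00005)]/D = 2.093 V
Power in each resistor, P = (ΔV)²/R:
  P_R1 = (9 - 4.71)²/5.1 = 3.609 W
  P_R2 = (4.71 - 0)²/5.6 = 3.961 W
  P_R3 = (4.71 - 2.093)²/20000 = 0.0003423 W
  P_R4 = (0 - 2.093)²/16000 = 0.0002739 W
P_total = P_R1 + P_R2 + P_R3 + P_R4 = 7.571 W

Final answer: 7.571 W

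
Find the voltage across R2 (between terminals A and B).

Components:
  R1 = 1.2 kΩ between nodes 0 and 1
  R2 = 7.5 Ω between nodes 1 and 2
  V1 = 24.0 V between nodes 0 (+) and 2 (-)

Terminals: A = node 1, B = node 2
R1 and R2 are in series across V1 (node 0 → node 1 → node 2), and the output A–B is taken across R2, so this is a voltage divider.
Series current: I = V1/(R1 + R2) = 24/(1200 + 7.5) = 24/1208 = 0.01988 A
V_R2 = I × R2 = V1 × R2/(R1 + R2) = 24 × 7.5/1208 = 0.1491 V

Final answer: 0.1491 V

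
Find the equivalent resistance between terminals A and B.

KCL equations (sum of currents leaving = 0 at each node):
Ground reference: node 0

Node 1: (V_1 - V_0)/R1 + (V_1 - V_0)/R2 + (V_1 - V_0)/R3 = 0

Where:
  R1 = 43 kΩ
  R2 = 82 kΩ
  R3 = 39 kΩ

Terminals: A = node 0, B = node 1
Reduce the network between node 0 (A) and node 1 (B) by series/parallel combination:
  Rp1 = R1 ‖ R2 ‖ R3 (parallel, all between nodes 0 and 1) = 1/(1/43000 + 1/82000 + 1/39000) = 16370 Ω
R_eq = 16.37 kΩ

Final answer: 16.37 kΩ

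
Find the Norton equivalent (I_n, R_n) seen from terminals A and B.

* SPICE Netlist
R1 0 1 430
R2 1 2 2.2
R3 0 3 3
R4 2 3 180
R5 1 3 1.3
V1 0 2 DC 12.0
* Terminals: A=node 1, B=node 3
Find the Thévenin equivalent first; then I_n = V_th/R_th and R_n = R_th.
Step 1 — V_th is the open-circuit voltage V_A - V_B (nothing connected across the terminals).
Nodal analysis, taking node 2 as the 0 V reference.
Source V1 fixes V_0 = 12 V.
KCL at each unknown node (sum of currents leaving = 0; resistances in Ω):
  Node 1: (V_1 - 12)/430 + (V_1 - 0)/2.2 + (V_1 - V_3)/1.3 = 0
  Node 3: (V_3 - 12)/3 + (V_3 - 0)/180 + (V_3 - V_1)/1.3 = 0
Collecting terms (coefficients in siemens):
  1.226·V_1 - 0.7692·V_3 = 0.02791
  1.108·V_3 - 0.7692·V_1 = 4
Determinant D = (1.226)(1.108) - (-0.7692)(-0.7692) = 0.767
V_1 = [(0.02791)(1.108) - (-0.7692)(4)]/D = 4.052 V
V_3 = [(1.226)(4) - (0.02791)(-0.7692)]/D = 6.423 V
V_th = V_1 - V_3 = 4.052 - 6.423 = -2.37 V
Step 2 — R_th: zero the source — replace V1 by a short circuit (node 2 merges into node 0) — and find the resistance seen between A (node 1) and B (node 3).
Reduce the network between node 1 (A) and node 3 (B) by series/parallel combination:
  Rp1 = R1 ‖ R2 (parallel, both between nodes 0 and 1) = 1/(1/430 + 1/2.2) = 2.189 Ω
  Rp2 = R3 ‖ R4 (parallel, both between nodes 0 and 3) = 1/(1/3 + 1/180) = 2.951 Ω
  Rs1 = Rp1 + Rp2 (series, joined only at node 0) = 2.189 + 2.951 = 5.14 Ω
  Rp3 = R5 ‖ Rs1 (parallel, both between nodes 1 and 3) = 1/(1/1.3 + 1/5.14) = 1.038 Ω
R_th = 1.038 Ω
I_n = V_th/R_th = -2.37/1.038 = -2.285 A, and R_n = R_th = 1.038 Ω

Final answer: I_n = -2.285 A, R_n = 1.038 Ω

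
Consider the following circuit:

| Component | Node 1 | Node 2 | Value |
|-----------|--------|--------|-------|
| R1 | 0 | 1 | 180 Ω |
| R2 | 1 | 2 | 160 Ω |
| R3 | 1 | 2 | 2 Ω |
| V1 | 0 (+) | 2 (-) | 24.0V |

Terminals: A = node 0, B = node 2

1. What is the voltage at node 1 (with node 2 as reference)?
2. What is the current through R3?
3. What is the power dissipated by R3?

Nodal analysis, taking node 2 as the 0 V reference.
Source V1 fixes V_0 = 24 V.
KCL at each unknown node (sum of currents leaving = 0; resistances in Ω):
  Node 1: (V_1 - 24)/180 + (V_1 - 0)/160 + (V_1 - 0)/2 = 0
Collecting terms: 0.5118 × V_1 = 0.1333  =>  V_1 = 0.2605 V
Part 1:
  Read off the nodal solution: V_1 = 0.2605 V
Part 2:
  I_R3 = (V_1 - V_2)/R3 = (0.2605 - 0)/2 = 0.1303 A
  Magnitude: I_R3 = 0.1303 A
Part 3:
  I_R3 = (V_1 - V_2)/R3 = (0.2605 - 0)/2 = 0.1303 A
  P_R3 = I_R3² × R3 = (0.1303)² × 2 = 0.03393 W

Final answers:
1. V_1 = 0.2605 V
2. I_R3 = 0.1303 A
3. P_R3 = 0.03393 W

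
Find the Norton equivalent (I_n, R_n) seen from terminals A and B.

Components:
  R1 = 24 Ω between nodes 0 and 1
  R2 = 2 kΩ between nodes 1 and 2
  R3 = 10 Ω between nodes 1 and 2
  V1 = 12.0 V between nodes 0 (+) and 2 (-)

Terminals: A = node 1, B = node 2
Find the Thévenin equivalent first; then I_n = V_th/R_th and R_n = R_th.
Step 1 — V_th is the open-circuit voltage V_A - V_B (nothing connected across the terminals).
Nodal analysis, taking node 2 as the 0 V reference.
Source V1 fixes V_0 = 12 V.
KCL at each unknown node (sum of currents leaving = 0; resistances in Ω):
  Node 1: (V_1 - 12)/24 + (V_1 - 0)/2000 + (V_1 - 0)/10 = 0
Collecting terms: 0.1422 × V_1 = 0.5  =>  V_1 = 3.517 V
V_th = V_1 - V_2 = 3.517 - 0 = 3.517 V
Step 2 — R_th: zero the source — replace V1 by a short circuit (node 2 merges into node 0) — and find the resistance seen between A (node 1) and B (node 0).
Reduce the network between node 1 (A) and node 0 (B) by series/parallel combination:
  Rp1 = R1 ‖ R2 ‖ R3 (parallel, all between nodes 0 and 1) = 1/(1/24 + 1/2000 + 1/10) = 7.034 Ω
R_th = 7.034 Ω
I_n = V_th/R_th = 3.517/7.034 = 0.5 A, and R_n = R_th = 7.034 Ω

Final answer: I_n = 0.5 A, R_n = 7.034 Ω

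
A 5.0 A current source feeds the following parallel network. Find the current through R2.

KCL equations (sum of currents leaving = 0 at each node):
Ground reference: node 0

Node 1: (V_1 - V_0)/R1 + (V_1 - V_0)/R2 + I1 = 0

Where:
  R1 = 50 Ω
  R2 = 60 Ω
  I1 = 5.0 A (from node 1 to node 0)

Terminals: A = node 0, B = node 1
All resistors sit directly between nodes 0 and 1, so they are in parallel and share one voltage V; the full source current 5 A splits among them.
1/R_par = 1/50 + 1/60 = 0.03667 S  =>  R_par = 27.27 Ω
V = I × R_par = 5 × 27.27 = 136.4 V
I_R2 = V/R2 = 136.4/60 = 2.273 A

Final answer: 2.273 A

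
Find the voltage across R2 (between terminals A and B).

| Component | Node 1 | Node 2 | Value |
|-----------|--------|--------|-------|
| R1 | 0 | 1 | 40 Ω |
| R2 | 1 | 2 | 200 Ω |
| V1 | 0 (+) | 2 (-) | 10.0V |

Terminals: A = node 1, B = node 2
R1 and R2 are in series across V1 (node 0 → node 1 → node 2), and the output A–B is taken across R2, so this is a voltage divider.
Series current: I = V1/(R1 + R2) = 10/(40 + 200) = 10/240 = 0.04167 A
V_R2 = I × R2 = V1 × R2/(R1 + R2) = 10 × 200/240 = 8.333 V

Final answer: 8.333 V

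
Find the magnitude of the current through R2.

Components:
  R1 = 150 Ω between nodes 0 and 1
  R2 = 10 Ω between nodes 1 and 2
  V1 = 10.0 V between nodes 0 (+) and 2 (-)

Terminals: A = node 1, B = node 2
Nodal analysis, taking node 2 as the 0 V reference.
Source V1 fixes V_0 = 10 V.
KCL at each unknown node (sum of currents leaving = 0; resistances in Ω):
  Node 1: (V_1 - 10)/150 + (V_1 - 0)/10 = 0
Collecting terms: 0.1067 × V_1 = 0.06667  =>  V_1 = 0.625 V
I_R2 = (V_1 - V_2)/R2 = (0.625 - 0)/10 = 0.0625 A
|I_R2| = 0.0625 A

Final answer: |I_R2| = 0.0625 A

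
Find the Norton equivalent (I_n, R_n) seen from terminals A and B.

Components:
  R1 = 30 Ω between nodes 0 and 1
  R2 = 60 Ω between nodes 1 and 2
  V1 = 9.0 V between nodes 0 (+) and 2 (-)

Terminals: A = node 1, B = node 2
Find the Thévenin equivalent first; then I_n = V_th/R_th and R_n = R_th.
Step 1 — V_th is the open-circuit voltage V_A - V_B (nothing connected across the terminals).
Nodal analysis, taking node 2 as the 0 V reference.
Source V1 fixes V_0 = 9 V.
KCL at each unknown node (sum of currents leaving = 0; resistances in Ω):
  Node 1: (V_1 - 9)/30 + (V_1 - 0)/60 = 0
Collecting terms: 0.05 × V_1 = 0.3  =>  V_1 = 6 V
V_th = V_1 - V_2 = 6 - 0 = 6 V
Step 2 — R_th: zero the source — replace V1 by a short circuit (node 2 merges into node 0) — and find the resistance seen between A (node 1) and B (node 0).
Reduce the network between node 1 (A) and node 0 (B) by series/parallel combination:
  Rp1 = R1 ‖ R2 (parallel, both between nodes 0 and 1) = 1/(1/30 + 1/60) = 20 Ω
R_th = 20 Ω
I_n = V_th/R_th = 6/20 = 0.3 A, and R_n = R_th = 20 Ω

Final answer: I_n = 0.3 A, R_n = 20 Ω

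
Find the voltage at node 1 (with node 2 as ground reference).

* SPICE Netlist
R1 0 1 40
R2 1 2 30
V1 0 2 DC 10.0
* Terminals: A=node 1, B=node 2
Nodal analysis, taking node 2 as the 0 V reference.
Source V1 fixes V_0 = 10 V.
KCL at each unknown node (sum of currents leaving = 0; resistances in Ω):
  Node 1: (V_1 - 10)/40 + (V_1 - 0)/30 = 0
Collecting terms: 0.05833 × V_1 = 0.25  =>  V_1 = 4.286 V
The requested potential is V_1 = 4.286 V.

Final answer: V_1 = 4.286 V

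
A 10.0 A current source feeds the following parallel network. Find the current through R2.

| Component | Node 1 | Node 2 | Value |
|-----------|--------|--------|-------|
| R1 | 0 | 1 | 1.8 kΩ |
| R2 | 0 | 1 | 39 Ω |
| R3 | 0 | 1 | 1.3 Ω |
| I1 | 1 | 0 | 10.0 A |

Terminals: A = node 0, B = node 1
All resistors sit directly between nodes 0 and 1, so they are in parallel and share one voltage V; the full source current 10 A splits among them.
1/R_par = 1/1800 + 1/39 + 1/1.3 = 0.7954 S  =>  R_par = 1.257 Ω
V = I × R_par = 10 × 1.257 = 12.57 V
I_R2 = V/R2 = 12.57/39 = 0.3224 A

Final answer: 0.3224 A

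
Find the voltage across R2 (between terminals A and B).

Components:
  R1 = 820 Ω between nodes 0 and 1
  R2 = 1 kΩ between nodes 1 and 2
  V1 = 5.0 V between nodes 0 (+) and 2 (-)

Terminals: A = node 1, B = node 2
R1 and R2 are in series across V1 (node 0 → node 1 → node 2), and the output A–B is taken across R2, so this is a voltage divider.
Series current: I = V1/(R1 + R2) = 5/(820 + 1000) = 5/1820 = 0.002747 A
V_R2 = I × R2 = V1 × R2/(R1 + R2) = 5 × 1000/1820 = 2.747 V

Final answer: 2.747 V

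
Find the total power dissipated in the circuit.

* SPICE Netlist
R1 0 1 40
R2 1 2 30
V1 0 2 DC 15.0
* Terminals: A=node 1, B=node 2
Nodal analysis, taking node 2 as the 0 V reference.
Source V1 fixes V_0 = 15 V.
KCL at each unknown node (sum of currents leaving = 0; resistances in Ω):
  Node 1: (V_1 - 15)/40 + (V_1 - 0)/30 = 0
Collecting terms: 0.05833 × V_1 = 0.375  =>  V_1 = 6.429 V
Power in each resistor, P = (ΔV)²/R:
  P_R1 = (15 - 6.429)²/40 = 1.837 W
  P_R2 = (6.429 - 0)²/30 = 1.378 W
P_total = P_R1 + P_R2 = 3.214 W

Final answer: 3.214 W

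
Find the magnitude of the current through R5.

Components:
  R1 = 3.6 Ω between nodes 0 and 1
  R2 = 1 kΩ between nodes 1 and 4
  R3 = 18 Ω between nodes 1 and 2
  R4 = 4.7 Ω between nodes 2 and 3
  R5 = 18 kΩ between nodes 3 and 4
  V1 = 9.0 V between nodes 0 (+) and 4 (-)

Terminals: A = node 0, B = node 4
Nodal analysis, taking node 4 as the 0 V reference.
Source V1 fixes V_0 = 9 V.
KCL at each unknown node (sum of currents leaving = 0; resistances in Ω):
  Node 1: (V_1 - 9)/3.6 + (V_1 - 0)/1000 + (V_1 - V_2)/18 = 0
  Node 2: (V_2 - V_1)/18 + (V_2 - V_3)/4.7 = 0
  Node 3: (V_3 - V_2)/4.7 + (V_3 - 0)/18000 = 0
Collecting terms (coefficients in siemens):
  0.3343·V_1 - 0.05556·V_2 = 2.5
  0.2683·V_2 - 0.05556·V_1 - 0.2128·V_3 = 0
  0.2128·V_3 - 0.2128·V_2 = 0
Solving these 3 simultaneous equations (Gaussian elimination) gives:
  V_1 = 8.966 V, V_2 = 8.957 V, V_3 = 8.955 V
I_R5 = (V_3 - V_4)/R5 = (8.955 - 0)/18000 = 0.0004975 A
|I_R5| = 0.0004975 A

Final answer: |I_R5| = 0.0004975 A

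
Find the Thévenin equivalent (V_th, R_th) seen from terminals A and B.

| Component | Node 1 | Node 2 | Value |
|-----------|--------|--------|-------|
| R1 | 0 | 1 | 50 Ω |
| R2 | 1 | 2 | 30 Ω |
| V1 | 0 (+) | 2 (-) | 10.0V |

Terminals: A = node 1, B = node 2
Step 1 — V_th is the open-circuit voltage V_A - V_B (nothing connected across the terminals).
Nodal analysis, taking node 2 as the 0 V reference.
Source V1 fixes V_0 = 10 V.
KCL at each unknown node (sum of currents leaving = 0; resistances in Ω):
  Node 1: (V_1 - 10)/50 + (V_1 - 0)/30 = 0
Collecting terms: 0.05333 × V_1 = 0.2  =>  V_1 = 3.75 V
V_th = V_1 - V_2 = 3.75 - 0 = 3.75 V
Step 2 — R_th: zero the source — replace V1 by a short circuit (node 2 merges into node 0) — and find the resistance seen between A (node 1) and B (node 0).
Reduce the network between node 1 (A) and node 0 (B) by series/parallel combination:
  Rp1 = R1 ‖ R2 (parallel, both between nodes 0 and 1) = 1/(1/50 + 1/30) = 18.75 Ω
R_th = 18.75 Ω

Final answer: V_th = 3.75 V, R_th = 18.75 Ω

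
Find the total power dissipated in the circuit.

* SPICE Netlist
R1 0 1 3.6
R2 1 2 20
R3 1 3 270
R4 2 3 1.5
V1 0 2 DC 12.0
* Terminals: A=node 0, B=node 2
Nodal analysis, taking node 2 as the 0 V reference.
Source V1 fixes V_0 = 12 V.
KCL at each unknown node (sum of currents leaving = 0; resistances in Ω):
  Node 1: (V_1 - 12)/3.6 + (V_1 - 0)/20 + (V_1 - V_3)/270 = 0
  Node 3: (V_3 - V_1)/270 + (V_3 - 0)/1.5 = 0
Collecting terms (coefficients in siemens):
  0.3315·V_1 - 0.003704·V_3 = 3.333
  0.6704·V_3 - 0.003704·V_1 = 0
Determinant D = (0.3315)(0.6704) - (-0.003704)(-0.003704) = 0.2222
V_1 = [(3.333)(0.6704) - (-0.003704)(0)]/D = 10.06 V
V_3 = [(0.3315)(0) - (3.333)(-0.003704)]/D = 0.05556 V
Power in each resistor, P = (ΔV)²/R:
  P_R1 = (12 - 10.06)²/3.6 = 1.049 W
  P_R2 = (10.06 - 0)²/20 = 5.057 W
  P_R3 = (10.06 - 0.05556)²/270 = 0.3704 W
  P_R4 = (0 - 0.05556)²/1.5 = 0.002058 W
P_total = P_R1 + P_R2 + P_R3 + P_R4 = 6.478 W

Final answer: 6.478 W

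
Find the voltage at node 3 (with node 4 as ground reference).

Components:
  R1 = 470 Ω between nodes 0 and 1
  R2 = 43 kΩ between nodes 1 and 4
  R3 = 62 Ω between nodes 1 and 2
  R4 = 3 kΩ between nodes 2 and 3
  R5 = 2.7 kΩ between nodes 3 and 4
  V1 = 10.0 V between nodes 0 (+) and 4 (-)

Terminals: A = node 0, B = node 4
Nodal analysis, taking node 4 as the 0 V reference.
Source V1 fixes V_0 = 10 V.
KCL at each unknown node (sum of currents leaving = 0; resistances in Ω):
  Node 1: (V_1 - 10)/470 + (V_1 - 0)/43000 + (V_1 - V_2)/62 = 0
  Node 2: (V_2 - V_1)/62 + (V_2 - V_3)/3000 = 0
  Node 3: (V_3 - V_2)/3000 + (V_3 - 0)/2700 = 0
Collecting terms (coefficients in siemens):
  0.01828·V_1 - 0.01613·V_2 = 0.02128
  0.01646·V_2 - 0.01613·V_1 - 0.0003333·V_3 = 0
  0.0007037·V_3 - 0.0003333·V_2 = 0
Solving these 3 simultaneous equations (Gaussian elimination) gives:
  V_1 = 9.153 V, V_2 = 9.055 V, V_3 = 4.289 V
The requested potential is V_3 = 4.289 V.

Final answer: V_3 = 4.289 V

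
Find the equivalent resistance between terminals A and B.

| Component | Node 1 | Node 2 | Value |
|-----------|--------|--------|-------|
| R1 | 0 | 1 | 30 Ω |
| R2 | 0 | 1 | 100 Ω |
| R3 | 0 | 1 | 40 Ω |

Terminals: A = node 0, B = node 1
Reduce the network between node 0 (A) and node 1 (B) by series/parallel combination:
  Rp1 = R1 ‖ R2 ‖ R3 (parallel, all between nodes 0 and 1) = 1/(1/30 + 1/100 + 1/40) = 14.63 Ω
R_eq = 14.63 Ω

Final answer: 14.63 Ω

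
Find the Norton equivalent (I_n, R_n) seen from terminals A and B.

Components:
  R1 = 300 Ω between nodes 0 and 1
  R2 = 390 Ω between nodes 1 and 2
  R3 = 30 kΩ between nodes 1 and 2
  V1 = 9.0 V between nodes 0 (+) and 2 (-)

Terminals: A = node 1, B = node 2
Find the Thévenin equivalent first; then I_n = V_th/R_th and R_n = R_th.
Step 1 — V_th is the open-circuit voltage V_A - V_B (nothing connected across the terminals).
Nodal analysis, taking node 2 as the 0 V reference.
Source V1 fixes V_0 = 9 V.
KCL at each unknown node (sum of currents leaving = 0; resistances in Ω):
  Node 1: (V_1 - 9)/300 + (V_1 - 0)/390 + (V_1 - 0)/30000 = 0
Collecting terms: 0.005931 × V_1 = 0.03  =>  V_1 = 5.058 V
V_th = V_1 - V_2 = 5.058 - 0 = 5.058 V
Step 2 — R_th: zero the source — replace V1 by a short circuit (node 2 merges into node 0) — and find the resistance seen between A (node 1) and B (node 0).
Reduce the network between node 1 (A) and node 0 (B) by series/parallel combination:
  Rp1 = R1 ‖ R2 ‖ R3 (parallel, all between nodes 0 and 1) = 1/(1/300 + 1/390 + 1/30000) = 168.6 Ω
R_th = 168.6 Ω
I_n = V_th/R_th = 5.058/168.6 = 0.03 A, and R_n = R_th = 168.6 Ω

Final answer: I_n = 0.03 A, R_n = 168.6 Ω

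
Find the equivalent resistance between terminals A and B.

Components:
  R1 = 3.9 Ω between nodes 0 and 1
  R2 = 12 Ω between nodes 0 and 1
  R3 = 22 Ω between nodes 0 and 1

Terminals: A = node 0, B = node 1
Reduce the network between node 0 (A) and node 1 (B) by series/parallel combination:
  Rp1 = R1 ‖ R2 ‖ R3 (parallel, all between nodes 0 and 1) = 1/(1/3.9 + 1/12 + 1/22) = 2.596 Ω
R_eq = 2.596 Ω

Final answer: 2.596 Ω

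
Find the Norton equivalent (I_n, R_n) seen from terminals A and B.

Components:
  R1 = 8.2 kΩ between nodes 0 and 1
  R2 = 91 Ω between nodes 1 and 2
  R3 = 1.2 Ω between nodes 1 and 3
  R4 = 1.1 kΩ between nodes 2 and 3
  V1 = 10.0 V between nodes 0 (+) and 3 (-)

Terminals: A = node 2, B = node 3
Find the Thévenin equivalent first; then I_n = V_th/R_th and R_n = R_th.
Step 1 — V_th is the open-circuit voltage V_A - V_B (nothing connected across the terminals).
Nodal analysis, taking node 3 as the 0 V reference.
Source V1 fixes V_0 = 10 V.
KCL at each unknown node (sum of currents leaving = 0; resistances in Ω):
  Node 1: (V_1 - 10)/8200 + (V_1 - V_2)/91 + (V_1 - 0)/1.2 = 0
  Node 2: (V_2 - V_1)/91 + (V_2 - 0)/1100 = 0
Collecting terms (coefficients in siemens):
  0.8444·V_1 - 0.01099·V_2 = 0.00122
  0.0119·V_2 - 0.01099·V_1 = 0
Determinant D = (0.8444)(0.0119) - (-0.01099)(-0.01099) = 0.009927
V_1 = [(0.00122)(0.0119) - (-0.01099)(0)]/D = 0.001462 V
V_2 = [(0.8444)(0) - (0.00122)(-0.01099)]/D = 0.00135 V
V_th = V_2 - V_3 = 0.00135 - 0 = 0.00135 V
Step 2 — R_th: zero the source — replace V1 by a short circuit (node 3 merges into node 0) — and find the resistance seen between A (node 2) and B (node 0).
Reduce the network between node 2 (A) and node 0 (B) by series/parallel combination:
  Rp1 = R1 ‖ R3 (parallel, both between nodes 0 and 1) = 1/(1/8200 + 1/1.2) = 1.2 Ω
  Rs1 = R2 + Rp1 (series, joined only at node 1) = 91 + 1.2 = 92.2 Ω
  Rp2 = R4 ‖ Rs1 (parallel, both between nodes 0 and 2) = 1/(1/1100 + 1/92.2) = 85.07 Ω
R_th = 85.07 Ω
I_n = V_th/R_th = 0.00135/85.07 = 0.00001587 A, and R_n = R_th = 85.07 Ω

Final answer: I_n = 1.587e-05 A, R_n = 85.07 Ω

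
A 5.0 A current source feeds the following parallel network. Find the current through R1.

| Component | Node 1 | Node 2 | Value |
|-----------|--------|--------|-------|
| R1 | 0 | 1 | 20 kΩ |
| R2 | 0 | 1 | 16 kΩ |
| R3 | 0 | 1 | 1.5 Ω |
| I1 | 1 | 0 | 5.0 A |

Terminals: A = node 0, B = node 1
All resistors sit directly between nodes 0 and 1, so they are in parallel and share one voltage V; the full source current 5 A splits among them.
1/R_par = 1/20000 + 1/16000 + 1/1.5 = 0.6668 S  =>  R_par = 1.5 Ω
V = I × R_par = 5 × 1.5 = 7.499 V
I_R1 = V/R1 = 7.499/20000 = 0.0003749 A

Final answer: 0.0003749 A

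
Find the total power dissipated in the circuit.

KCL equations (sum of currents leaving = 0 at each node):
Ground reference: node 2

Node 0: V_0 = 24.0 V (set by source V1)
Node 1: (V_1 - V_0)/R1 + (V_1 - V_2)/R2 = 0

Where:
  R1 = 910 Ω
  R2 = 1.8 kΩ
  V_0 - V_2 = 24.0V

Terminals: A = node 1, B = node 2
Nodal analysis, taking node 2 as the 0 V reference.
Source V1 fixes V_0 = 24 V.
KCL at each unknown node (sum of currents leaving = 0; resistances in Ω):
  Node 1: (V_1 - 24)/910 + (V_1 - 0)/1800 = 0
Collecting terms: 0.001654 × V_1 = 0.02637  =>  V_1 = 15.94 V
Power in each resistor, P = (ΔV)²/R:
  P_R1 = (24 - 15.94)²/910 = 0.07137 W
  P_R2 = (15.94 - 0)²/1800 = 0.1412 W
P_total = P_R1 + P_R2 = 0.2125 W

Final answer: 0.2125 W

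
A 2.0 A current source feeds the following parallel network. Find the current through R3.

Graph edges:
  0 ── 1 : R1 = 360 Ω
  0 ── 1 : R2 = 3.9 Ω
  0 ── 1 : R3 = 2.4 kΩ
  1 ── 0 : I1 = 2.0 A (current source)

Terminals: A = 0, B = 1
All resistors sit directly between nodes 0 and 1, so they are in parallel and share one voltage V; the full source current 2 A splits among them.
1/R_par = 1/360 + 1/3.9 + 1/2400 = 0.2596 S  =>  R_par = 3.852 Ω
V = I × R_par = 2 × 3.852 = 7.704 V
I_R3 = V/R3 = 7.704/2400 = 0.00321 A

Final answer: 0.00321 A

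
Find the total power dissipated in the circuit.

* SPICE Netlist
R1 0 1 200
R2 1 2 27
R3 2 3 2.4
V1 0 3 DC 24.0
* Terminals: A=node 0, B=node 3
Nodal analysis, taking node 3 as the 0 V reference.
Source V1 fixes V_0 = 24 V.
KCL at each unknown node (sum of currents leaving = 0; resistances in Ω):
  Node 1: (V_1 - 24)/200 + (V_1 - V_2)/27 = 0
  Node 2: (V_2 - V_1)/27 + (V_2 - 0)/2.4 = 0
Collecting terms (coefficients in siemens):
  0.04204·V_1 - 0.03704·V_2 = 0.12
  0.4537·V_2 - 0.03704·V_1 = 0
Determinant D = (0.04204)(0.4537) - (-0.03704)(-0.03704) = 0.0177
V_1 = [(0.12)(0.4537) - (-0.03704)(0)]/D = 3.076 V
V_2 = [(0.04204)(0) - (0.12)(-0.03704)]/D = 0.2511 V
Power in each resistor, P = (ΔV)²/R:
  P_R1 = (24 - 3.076)²/200 = 2.189 W
  P_R2 = (3.076 - 0.2511)²/27 = 0.2955 W
  P_R3 = (0.2511 - 0)²/2.4 = 0.02627 W
P_total = P_R1 + P_R2 + P_R3 = 2.511 W

Final answer: 2.511 W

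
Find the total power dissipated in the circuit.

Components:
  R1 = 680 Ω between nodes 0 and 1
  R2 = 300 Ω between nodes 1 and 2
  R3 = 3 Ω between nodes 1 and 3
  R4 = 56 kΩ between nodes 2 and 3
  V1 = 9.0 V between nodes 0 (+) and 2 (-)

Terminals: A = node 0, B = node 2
Nodal analysis, taking node 2 as the 0 V reference.
Source V1 fixes V_0 = 9 V.
KCL at each unknown node (sum of currents leaving = 0; resistances in Ω):
  Node 1: (V_1 - 9)/680 + (V_1 - 0)/300 + (V_1 - V_3)/3 = 0
  Node 3: (V_3 - V_1)/3 + (V_3 - 0)/56000 = 0
Collecting terms (coefficients in siemens):
  0.3381·V_1 - 0.3333·V_3 = 0.01324
  0.3334·V_3 - 0.3333·V_1 = 0
Determinant D = (0.3381)(0.3334) - (-0.3333)(-0.3333) = 0.001607
V_1 = [(0.01324)(0.3334) - (-0.3333)(0)]/D = 2.745 V
V_3 = [(0.3381)(0) - (0.01324)(-0.3333)]/D = 2.745 V
Power in each resistor, P = (ΔV)²/R:
  P_R1 = (9 - 2.745)²/680 = 0.05754 W
  P_R2 = (2.745 - 0)²/300 = 0.02511 W
  P_R3 = (2.745 - 2.745)²/3 = 0.000000007207 W
  P_R4 = (0 - 2.745)²/56000 = 0.0001345 W
P_total = P_R1 + P_R2 + P_R3 + P_R4 = 0.08279 W

Final answer: 0.08279 W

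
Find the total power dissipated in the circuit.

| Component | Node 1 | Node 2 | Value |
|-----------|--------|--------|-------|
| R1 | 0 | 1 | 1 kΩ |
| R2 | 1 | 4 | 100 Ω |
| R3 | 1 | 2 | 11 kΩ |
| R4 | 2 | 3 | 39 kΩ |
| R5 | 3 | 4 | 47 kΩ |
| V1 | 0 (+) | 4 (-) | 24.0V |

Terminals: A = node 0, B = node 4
Nodal analysis, taking node 4 as the 0 V reference.
Source V1 fixes V_0 = 24 V.
KCL at each unknown node (sum of currents leaving = 0; resistances in Ω):
  Node 1: (V_1 - 24)/1000 + (V_1 - 0)/100 + (V_1 - V_2)/11000 = 0
  Node 2: (V_2 - V_1)/11000 + (V_2 - V_3)/39000 = 0
  Node 3: (V_3 - V_2)/39000 + (V_3 - 0)/47000 = 0
Collecting terms (coefficients in siemens):
  0.01109·V_1 - 0.00009091·V_2 = 0.024
  0.0001166·V_2 - 0.00009091·V_1 - 0.00002564·V_3 = 0
  0.00004692·V_3 - 0.00002564·V_2 = 0
Solving these 3 simultaneous equations (Gaussian elimination) gives:
  V_1 = 2.18 V, V_2 = 1.933 V, V_3 = 1.056 V
Power in each resistor, P = (ΔV)²/R:
  P_R1 = (24 - 2.18)²/1000 = 0.4761 W
  P_R2 = (2.18 - 0)²/100 = 0.04751 W
  P_R3 = (2.18 - 1.933)²/11000 = 0.000005555 W
  P_R4 = (1.933 - 1.056)²/39000 = 0.00001969 W
  P_R5 = (1.056 - 0)²/47000 = 0.00002373 W
P_total = P_R1 + P_R2 + P_R3 + P_R4 + P_R5 = 0.5237 W

Final answer: 0.5237 W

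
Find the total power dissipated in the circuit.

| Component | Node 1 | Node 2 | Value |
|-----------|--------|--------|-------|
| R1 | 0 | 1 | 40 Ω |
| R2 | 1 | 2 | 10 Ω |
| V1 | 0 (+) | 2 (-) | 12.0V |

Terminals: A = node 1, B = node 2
Nodal analysis, taking node 2 as the 0 V reference.
Source V1 fixes V_0 = 12 V.
KCL at each unknown node (sum of currents leaving = 0; resistances in Ω):
  Node 1: (V_1 - 12)/40 + (V_1 - 0)/10 = 0
Collecting terms: 0.125 × V_1 = 0.3  =>  V_1 = 2.4 V
Power in each resistor, P = (ΔV)²/R:
  P_R1 = (12 - 2.4)²/40 = 2.304 W
  P_R2 = (2.4 - 0)²/10 = 0.576 W
P_total = P_R1 + P_R2 = 2.88 W

Final answer: 2.88 W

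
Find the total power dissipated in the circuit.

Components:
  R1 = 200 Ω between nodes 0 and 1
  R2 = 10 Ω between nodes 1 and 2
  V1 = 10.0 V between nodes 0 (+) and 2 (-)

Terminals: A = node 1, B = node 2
Nodal analysis, taking node 2 as the 0 V reference.
Source V1 fixes V_0 = 10 V.
KCL at each unknown node (sum of currents leaving = 0; resistances in Ω):
  Node 1: (V_1 - 10)/200 + (V_1 - 0)/10 = 0
Collecting terms: 0.105 × V_1 = 0.05  =>  V_1 = 0.4762 V
Power in each resistor, P = (ΔV)²/R:
  P_R1 = (10 - 0.4762)²/200 = 0.4535 W
  P_R2 = (0.4762 - 0)²/10 = 0.02268 W
P_total = P_R1 + P_R2 = 0.4762 W

Final answer: 0.4762 W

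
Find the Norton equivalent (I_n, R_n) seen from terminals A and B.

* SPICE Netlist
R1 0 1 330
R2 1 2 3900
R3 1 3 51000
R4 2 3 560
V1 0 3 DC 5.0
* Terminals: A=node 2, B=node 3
Find the Thévenin equivalent first; then I_n = V_th/R_th and R_n = R_th.
Step 1 — V_th is the open-circuit voltage V_A - V_B (nothing connected across the terminals).
Nodal analysis, taking node 3 as the 0 V reference.
Source V1 fixes V_0 = 5 V.
KCL at each unknown node (sum of currents leaving = 0; resistances in Ω):
  Node 1: (V_1 - 5)/330 + (V_1 - V_2)/3900 + (V_1 - 0)/51000 = 0
  Node 2: (V_2 - V_1)/3900 + (V_2 - 0)/560 = 0
Collecting terms (coefficients in siemens):
  0.003306·V_1 - 0.0002564·V_2 = 0.01515
  0.002042·V_2 - 0.0002564·V_1 = 0
Determinant D = (0.003306)(0.002042) - (-0.0002564)(-0.0002564) = 0.000006686
V_1 = [(0.01515)(0.002042) - (-0.0002564)(0)]/D = 4.628 V
V_2 = [(0.003306)(0) - (0.01515)(-0.0002564)]/D = 0.5811 V
V_th = V_2 - V_3 = 0.5811 - 0 = 0.5811 V
Step 2 — R_th: zero the source — replace V1 by a short circuit (node 3 merges into node 0) — and find the resistance seen between A (node 2) and B (node 0).
Reduce the network between node 2 (A) and node 0 (B) by series/parallel combination:
  Rp1 = R1 ‖ R3 (parallel, both between nodes 0 and 1) = 1/(1/330 + 1/51000) = 327.9 Ω
  Rs1 = R2 + Rp1 (series, joined only at node 1) = 3900 + 327.9 = 4228 Ω
  Rp2 = R4 ‖ Rs1 (parallel, both between nodes 0 and 2) = 1/(1/560 + 1/4228) = 494.5 Ω
R_th = 494.5 Ω
I_n = V_th/R_th = 0.5811/494.5 = 0.001175 A, and R_n = R_th = 494.5 Ω

Final answer: I_n = 0.001175 A, R_n = 494.5 Ω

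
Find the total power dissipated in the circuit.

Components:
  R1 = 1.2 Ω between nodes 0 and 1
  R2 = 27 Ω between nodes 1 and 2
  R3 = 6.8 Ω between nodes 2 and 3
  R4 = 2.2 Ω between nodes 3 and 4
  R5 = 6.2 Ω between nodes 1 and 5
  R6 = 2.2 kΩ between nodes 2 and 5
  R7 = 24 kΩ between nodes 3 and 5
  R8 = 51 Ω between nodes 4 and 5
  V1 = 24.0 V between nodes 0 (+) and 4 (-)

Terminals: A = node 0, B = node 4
Nodal analysis, taking node 4 as the 0 V reference.
Source V1 fixes V_0 = 24 V.
KCL at each unknown node (sum of currents leaving = 0; resistances in Ω):
  Node 1: (V_1 - 24)/1.2 + (V_1 - V_2)/27 + (V_1 - V_5)/6.2 = 0
  Node 2: (V_2 - V_1)/27 + (V_2 - V_3)/6.8 + (V_2 - V_5)/2200 = 0
  Node 3: (V_3 - V_2)/6.8 + (V_3 - 0)/2.2 + (V_3 - V_5)/24000 = 0
  Node 5: (V_5 - V_1)/6.2 + (V_5 - V_2)/2200 + (V_5 - V_3)/24000 + (V_5 - 0)/51 = 0
Collecting terms (coefficients in siemens):
  1.032·V_1 - 0.03704·V_2 - 0.1613·V_5 = 20
  0.1846·V_2 - 0.03704·V_1 - 0.1471·V_3 - 0.0004545·V_5 = 0
  0.6016·V_3 - 0.1471·V_2 - 0.00004167·V_5 = 0
  0.1814·V_5 - 0.1613·V_1 - 0.0004545·V_2 - 0.00004167·V_3 = 0
Solving these 4 simultaneous equations (Gaussian elimination) gives:
  V_1 = 22.76 V, V_2 = 5.735 V, V_3 = 1.403 V, V_5 = 20.25 V
Power in each resistor, P = (ΔV)²/R:
  P_R1 = (24 - 22.76)²/1.2 = 1.285 W
  P_R2 = (22.76 - 5.735)²/27 = 10.73 W
  P_R3 = (5.735 - 1.403)²/6.8 = 2.76 W
  P_R4 = (1.403 - 0)²/2.2 = 0.8951 W
  P_R5 = (22.76 - 20.25)²/6.2 = 1.014 W
  P_R6 = (5.735 - 20.25)²/2200 = 0.09577 W
  P_R7 = (1.403 - 20.25)²/24000 = 0.0148 W
  P_R8 = (0 - 20.25)²/51 = 8.041 W
P_total = P_R1 + P_R2 + P_R3 + P_R4 + P_R5 + P_R6 + P_R7 + P_R8 = 24.84 W

Final answer: 24.84 W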